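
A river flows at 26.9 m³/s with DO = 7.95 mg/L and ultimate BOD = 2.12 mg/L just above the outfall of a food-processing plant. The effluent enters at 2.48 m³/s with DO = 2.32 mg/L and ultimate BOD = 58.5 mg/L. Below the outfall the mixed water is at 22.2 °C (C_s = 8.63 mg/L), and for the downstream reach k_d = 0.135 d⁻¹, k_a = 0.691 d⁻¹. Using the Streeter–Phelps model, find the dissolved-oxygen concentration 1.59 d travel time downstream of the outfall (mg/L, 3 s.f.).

DO ≈ 7.45 mg/L

Mixed DO = (26.9×7.95 + 2.48×2.32)/(26.9+2.48) = 219.6/29.38 = 7.475 mg/L.
Mixed L₀ = (26.9×2.12 + 2.48×58.5)/(29.38) = 202.1/29.38 = 6.879 mg/L.
Initial deficit D₀ = C_s − DO₀ = 8.63 − 7.475 = 1.155 mg/L.
D(1.59) = [0.135×6.879/(0.691−0.135)](e^(−0.135×1.59) − e^(−0.691×1.59)) + 1.155 e^(−0.691×1.59)
= 1.670 × (0.8068 − 0.3333) + 1.155 × 0.3333 = 1.176 mg/L.
DO = 8.63 − 1.176 = 7.454 mg/L.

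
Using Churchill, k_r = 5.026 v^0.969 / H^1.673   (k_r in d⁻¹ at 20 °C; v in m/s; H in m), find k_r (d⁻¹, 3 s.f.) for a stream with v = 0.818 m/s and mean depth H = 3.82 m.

k_r ≈ 0.439 d⁻¹

k_r = 5.026 × 0.818^0.969 / 3.82^1.673 = 5.026 × 0.8231 / 9.414 = 0.4394 d⁻¹.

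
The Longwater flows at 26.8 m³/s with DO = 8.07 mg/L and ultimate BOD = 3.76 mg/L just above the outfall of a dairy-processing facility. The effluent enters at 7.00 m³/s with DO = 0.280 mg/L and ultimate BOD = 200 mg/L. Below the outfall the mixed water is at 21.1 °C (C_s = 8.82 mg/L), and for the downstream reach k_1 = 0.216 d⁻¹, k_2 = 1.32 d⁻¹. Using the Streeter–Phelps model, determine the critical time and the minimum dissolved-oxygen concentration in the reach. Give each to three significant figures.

Mixed DO = (26.8×8.07 + 7.00×0.280)/(26.8+7.00) = 218.2/33.80 = 6.457 mg/L.
Mixed L₀ = (26.8×3.76 + 7.00×200)/(33.80) = 1501/33.80 = 44.40 mg/L.
Initial deficit D₀ = C_s − DO₀ = 8.82 − 6.457 = 2.363 mg/L.
t_c = (1/1.104) ln[(1.32/0.216)(1 − 2.363×1.104/(0.216×44.40))] = 0.9058 × ln(4.449) = 1.352 d.
D_c = (0.216/1.32) × 44.40 × e^(−0.216×1.352) = 0.1636 × 44.40 × 0.7467 = 5.426 mg/L.
Minimum DO = 8.82 − 5.426 = 3.394 mg/L.

t_c ≈ 1.35 d; minimum DO ≈ 3.39 mg/L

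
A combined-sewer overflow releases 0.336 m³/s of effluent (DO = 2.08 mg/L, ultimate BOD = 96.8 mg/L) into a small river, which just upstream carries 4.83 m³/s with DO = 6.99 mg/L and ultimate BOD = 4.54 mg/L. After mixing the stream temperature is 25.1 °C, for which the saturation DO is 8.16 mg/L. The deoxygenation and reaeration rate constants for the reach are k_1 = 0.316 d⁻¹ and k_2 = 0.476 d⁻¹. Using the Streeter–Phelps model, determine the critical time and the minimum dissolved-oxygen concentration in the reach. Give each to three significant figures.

Mixed DO = (4.83×6.99 + 0.336×2.08)/(4.83+0.336) = 34.46/5.166 = 6.671 mg/L.
Mixed L₀ = (4.83×4.54 + 0.336×96.8)/(5.166) = 54.45/5.166 = 10.54 mg/L.
Initial deficit D₀ = C_s − DO₀ = 8.16 − 6.671 = 1.489 mg/L.
t_c = (1/0.1600) ln[(0.476/0.316)(1 − 1.489×0.1600/(0.316×10.54))] = 6.250 × ln(1.399) = 2.097 d.
D_c = (0.316/0.476) × 10.54 × e^(−0.316×2.097) = 0.6639 × 10.54 × 0.5156 = 3.608 mg/L.
Minimum DO = 8.16 − 3.608 = 4.552 mg/L.

t_c ≈ 2.10 d; minimum DO ≈ 4.55 mg/L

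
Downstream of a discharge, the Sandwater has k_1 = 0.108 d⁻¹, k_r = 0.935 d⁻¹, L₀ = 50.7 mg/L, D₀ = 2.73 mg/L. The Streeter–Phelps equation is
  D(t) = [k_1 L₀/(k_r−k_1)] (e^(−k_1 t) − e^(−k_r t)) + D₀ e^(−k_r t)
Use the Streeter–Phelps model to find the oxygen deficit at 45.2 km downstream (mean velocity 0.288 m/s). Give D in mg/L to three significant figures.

Travel time t = x/v = 45.2 km / (0.288 m/s) = 45200 m / 0.288 m/s = 156900 s = 1.816 d.
k_1 L₀/(k_r−k_1) = 0.108×50.7/(0.935−0.108) = 5.476/0.8270 = 6.621 mg/L.
e^(−k_1 t) = e^(−0.108×1.816) = 0.8219; e^(−k_r t) = e^(−0.935×1.816) = 0.1830.
D = 6.621 × (0.8219 − 0.1830) + 2.73 × 0.1830 = 4.230 + 0.4995 = 4.730 mg/L.

D ≈ 4.73 mg/L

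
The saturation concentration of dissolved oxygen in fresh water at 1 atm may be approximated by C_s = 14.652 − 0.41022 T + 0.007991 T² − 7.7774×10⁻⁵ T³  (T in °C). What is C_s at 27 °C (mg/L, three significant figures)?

C_s = 14.652 − 0.41022×27 + 0.007991×27² − 7.7774×10⁻⁵×27³ = 7.871 mg/L.

C_s ≈ 7.87 mg/L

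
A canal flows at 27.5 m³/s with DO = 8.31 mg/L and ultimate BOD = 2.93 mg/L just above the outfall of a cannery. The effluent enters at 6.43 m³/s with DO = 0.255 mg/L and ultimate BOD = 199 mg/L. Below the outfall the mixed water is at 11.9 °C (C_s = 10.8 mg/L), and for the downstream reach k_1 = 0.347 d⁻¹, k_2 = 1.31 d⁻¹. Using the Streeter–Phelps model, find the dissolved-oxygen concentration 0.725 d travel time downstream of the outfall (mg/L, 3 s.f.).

DO ≈ 3.60 mg/L

Mixed DO = (27.5×8.31 + 6.43×0.255)/(27.5+6.43) = 230.2/33.93 = 6.784 mg/L.
Mixed L₀ = (27.5×2.93 + 6.43×199)/(33.93) = 1360/33.93 = 40.09 mg/L.
Initial deficit D₀ = C_s − DO₀ = 10.8 − 6.784 = 4.016 mg/L.
D(0.725) = [0.347×40.09/(1.31−0.347)](e^(−0.347×0.725) − e^(−1.31×0.725)) + 4.016 e^(−1.31×0.725)
= 14.44 × (0.7776 − 0.3868) + 4.016 × 0.3868 = 7.198 mg/L.
DO = 10.8 − 7.198 = 3.602 mg/L.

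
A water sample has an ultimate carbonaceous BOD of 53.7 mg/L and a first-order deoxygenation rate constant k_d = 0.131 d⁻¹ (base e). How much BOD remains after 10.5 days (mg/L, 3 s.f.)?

L_t = L₀ e^(−k_d t) = 53.7 × e^(−0.131×10.5) = 53.7 × 0.2527 = 13.57 mg/L.

L ≈ 13.6 mg/L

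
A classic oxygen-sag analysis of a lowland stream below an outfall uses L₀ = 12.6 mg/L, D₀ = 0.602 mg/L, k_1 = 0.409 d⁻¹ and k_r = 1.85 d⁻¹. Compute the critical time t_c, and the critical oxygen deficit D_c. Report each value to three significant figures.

t_c ≈ 0.919 d; D_c ≈ 1.91 mg/L

At the critical point dD/dt = 0, so k_1 L₀ e^(−k_1 t) = k_r D. Substituting D(t) from the Streeter–Phelps equation and solving for t gives
t_c = ln[(k_r/k_1)(1 − D₀(k_r−k_1)/(k_1 L₀))] / (k_r−k_1).
Here k_r−k_1 = 1.441 d⁻¹ and 1 − D₀(k_r−k_1)/(k_1 L₀) = 1 − 0.602×1.441/(0.409×12.6) = 0.8317, so
t_c = ln(4.523 × 0.8317) / 1.441 = 1.325 / 1.441 = 0.9194 d.
L(t_c) = L₀ e^(−k_1 t_c) = 12.6 × 0.6866 = 8.651 mg/L, and at the critical point k_r D_c = k_1 L, so D_c = (0.409/1.85) × 8.651 = 1.913 mg/L.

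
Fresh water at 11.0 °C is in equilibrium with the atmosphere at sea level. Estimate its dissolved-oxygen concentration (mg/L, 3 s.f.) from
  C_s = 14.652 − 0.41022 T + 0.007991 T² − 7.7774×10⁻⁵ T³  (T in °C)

C_s ≈ 11.0 mg/L

C_s = 14.652 − 0.41022×11.0 + 0.007991×11.0² − 7.7774×10⁻⁵×11.0³ = 11.00 mg/L.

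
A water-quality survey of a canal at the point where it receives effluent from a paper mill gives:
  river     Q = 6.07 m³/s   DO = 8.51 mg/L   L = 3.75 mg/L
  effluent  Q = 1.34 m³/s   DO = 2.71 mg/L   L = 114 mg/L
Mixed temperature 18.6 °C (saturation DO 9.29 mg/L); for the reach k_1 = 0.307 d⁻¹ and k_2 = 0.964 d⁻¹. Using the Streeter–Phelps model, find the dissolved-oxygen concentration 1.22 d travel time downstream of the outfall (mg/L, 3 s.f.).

Mixed DO = (6.07×8.51 + 1.34×2.71)/(6.07+1.34) = 55.29/7.410 = 7.461 mg/L.
Mixed L₀ = (6.07×3.75 + 1.34×114)/(7.410) = 175.5/7.410 = 23.69 mg/L.
Initial deficit D₀ = C_s − DO₀ = 9.29 − 7.461 = 1.829 mg/L.
D(1.22) = [0.307×23.69/(0.964−0.307)](e^(−0.307×1.22) − e^(−0.964×1.22)) + 1.829 e^(−0.964×1.22)
= 11.07 × (0.6876 − 0.3085) + 1.829 × 0.3085 = 4.760 mg/L.
DO = 9.29 − 4.760 = 4.530 mg/L.

DO ≈ 4.53 mg/L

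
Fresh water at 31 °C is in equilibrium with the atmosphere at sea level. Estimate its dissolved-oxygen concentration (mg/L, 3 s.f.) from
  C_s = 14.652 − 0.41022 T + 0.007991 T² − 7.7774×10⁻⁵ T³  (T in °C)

C_s ≈ 7.30 mg/L

C_s = 14.652 − 0.41022×31 + 0.007991×31² − 7.7774×10⁻⁵×31³ = 7.298 mg/L.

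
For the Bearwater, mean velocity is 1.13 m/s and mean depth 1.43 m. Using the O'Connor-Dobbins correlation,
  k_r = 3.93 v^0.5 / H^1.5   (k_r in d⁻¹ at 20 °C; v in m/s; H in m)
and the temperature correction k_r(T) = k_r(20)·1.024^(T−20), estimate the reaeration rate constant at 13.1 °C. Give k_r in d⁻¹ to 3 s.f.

k_r ≈ 2.07 d⁻¹

k_r(20) = 3.93 × 1.13^0.5 / 1.43^1.5 = 3.93 × 1.063 / 1.710 = 2.443 d⁻¹.
k_r(13.1) = 2.443 × 1.024^(13.1−20) = 2.443 × 0.8490 = 2.074 d⁻¹.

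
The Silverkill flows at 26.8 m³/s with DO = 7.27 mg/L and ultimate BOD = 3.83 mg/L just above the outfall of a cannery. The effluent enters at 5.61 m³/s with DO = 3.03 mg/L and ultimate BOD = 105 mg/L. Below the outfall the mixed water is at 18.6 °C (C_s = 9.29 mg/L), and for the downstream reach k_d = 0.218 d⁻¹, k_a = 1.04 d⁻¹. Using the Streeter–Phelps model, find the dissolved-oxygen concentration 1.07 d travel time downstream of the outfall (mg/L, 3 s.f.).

Mixed DO = (26.8×7.27 + 5.61×3.03)/(26.8+5.61) = 211.8/32.41 = 6.536 mg/L.
Mixed L₀ = (26.8×3.83 + 5.61×105)/(32.41) = 691.7/32.41 = 21.34 mg/L.
Initial deficit D₀ = C_s − DO₀ = 9.29 − 6.536 = 2.754 mg/L.
D(1.07) = [0.218×21.34/(1.04−0.218)](e^(−0.218×1.07) − e^(−1.04×1.07)) + 2.754 e^(−1.04×1.07)
= 5.660 × (0.7919 − 0.3286) + 2.754 × 0.3286 = 3.527 mg/L.
DO = 9.29 − 3.527 = 5.763 mg/L.

DO ≈ 5.76 mg/L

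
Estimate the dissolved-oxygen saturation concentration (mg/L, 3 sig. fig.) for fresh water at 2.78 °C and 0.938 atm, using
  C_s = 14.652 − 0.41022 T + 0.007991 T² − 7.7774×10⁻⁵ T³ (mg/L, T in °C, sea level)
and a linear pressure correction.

At sea level: C_s = 14.652 − 0.41022×2.78 + 0.007991×2.78² − 7.7774×10⁻⁵×2.78³ = 13.57 mg/L.
Pressure correction: C_s' = 13.57 × 0.938 = 12.73 mg/L.

C_s ≈ 12.7 mg/L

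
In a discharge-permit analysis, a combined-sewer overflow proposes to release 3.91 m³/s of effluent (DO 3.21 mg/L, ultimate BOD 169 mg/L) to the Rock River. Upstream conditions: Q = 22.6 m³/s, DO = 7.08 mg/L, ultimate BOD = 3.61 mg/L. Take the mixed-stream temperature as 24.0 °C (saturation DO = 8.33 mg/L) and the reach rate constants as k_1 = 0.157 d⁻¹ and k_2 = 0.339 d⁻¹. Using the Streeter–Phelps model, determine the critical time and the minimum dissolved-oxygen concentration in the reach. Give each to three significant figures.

t_c ≈ 3.80 d; minimum DO ≈ 1.19 mg/L

Mixed DO = (22.6×7.08 + 3.91×3.21)/(22.6+3.91) = 172.6/26.51 = 6.509 mg/L.
Mixed L₀ = (22.6×3.61 + 3.91×169)/(26.51) = 742.4/26.51 = 28.00 mg/L.
Initial deficit D₀ = C_s − DO₀ = 8.33 − 6.509 = 1.821 mg/L.
t_c = (1/0.1820) ln[(0.339/0.157)(1 − 1.821×0.1820/(0.157×28.00))] = 5.495 × ln(1.996) = 3.799 d.
D_c = (0.157/0.339) × 28.00 × e^(−0.157×3.799) = 0.4631 × 28.00 × 0.5508 = 7.143 mg/L.
Minimum DO = 8.33 − 7.143 = 1.187 mg/L.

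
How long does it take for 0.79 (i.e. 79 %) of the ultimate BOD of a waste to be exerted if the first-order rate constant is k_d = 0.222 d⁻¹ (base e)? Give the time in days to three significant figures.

t ≈ 7.03 d

y/L₀ = 1 − e^(−k_d t) = 0.79 ⇒ e^(−k_d t) = 0.210
t = −ln(0.210) / 0.222 = 1.561 / 0.222 = 7.030 d.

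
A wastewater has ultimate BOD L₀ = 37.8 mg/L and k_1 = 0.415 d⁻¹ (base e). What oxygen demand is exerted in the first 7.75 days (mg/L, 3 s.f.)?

y_t = L₀(1 − e^(−k_1 t)) = 37.8 × (1 − e^(−0.415×7.75))
= 37.8 × (1 − 0.04011) = 37.8 × 0.9599 = 36.28 mg/L.

y ≈ 36.3 mg/L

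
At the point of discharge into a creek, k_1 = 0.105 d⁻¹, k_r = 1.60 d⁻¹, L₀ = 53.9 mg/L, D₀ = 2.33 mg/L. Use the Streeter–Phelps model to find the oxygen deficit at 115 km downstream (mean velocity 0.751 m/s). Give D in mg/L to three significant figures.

Travel time t = x/v = 115 km / (0.751 m/s) = 115000 m / 0.751 m/s = 153100 s = 1.772 d.
k_1 L₀/(k_r−k_1) = 0.105×53.9/(1.60−0.105) = 5.659/1.495 = 3.786 mg/L.
e^(−k_1 t) = e^(−0.105×1.772) = 0.8302; e^(−k_r t) = e^(−1.60×1.772) = 0.05868.
D = 3.786 × (0.8302 − 0.05868) + 2.33 × 0.05868 = 2.921 + 0.1367 = 3.057 mg/L.

D ≈ 3.06 mg/L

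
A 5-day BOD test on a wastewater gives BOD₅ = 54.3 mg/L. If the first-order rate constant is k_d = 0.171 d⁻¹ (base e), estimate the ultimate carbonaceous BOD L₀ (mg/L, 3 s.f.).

L₀ ≈ 94.5 mg/L

BOD₅ = L₀(1 − e^(−5k_d)) ⇒ L₀ = BOD₅ / (1 − e^(−5×0.171))
= 54.3 / (1 − 0.4253) = 54.3 / 0.5747 = 94.48 mg/L.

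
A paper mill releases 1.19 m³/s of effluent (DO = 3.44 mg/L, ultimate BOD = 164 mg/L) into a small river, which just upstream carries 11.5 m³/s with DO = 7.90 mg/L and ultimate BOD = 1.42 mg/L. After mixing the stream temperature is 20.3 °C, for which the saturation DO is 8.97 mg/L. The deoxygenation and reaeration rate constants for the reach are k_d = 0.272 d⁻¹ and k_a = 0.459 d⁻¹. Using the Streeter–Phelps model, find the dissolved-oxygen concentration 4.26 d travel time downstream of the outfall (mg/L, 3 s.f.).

Mixed DO = (11.5×7.90 + 1.19×3.44)/(11.5+1.19) = 94.94/12.69 = 7.482 mg/L.
Mixed L₀ = (11.5×1.42 + 1.19×164)/(12.69) = 211.5/12.69 = 16.67 mg/L.
Initial deficit D₀ = C_s − DO₀ = 8.97 − 7.482 = 1.488 mg/L.
D(4.26) = [0.272×16.67/(0.459−0.272)](e^(−0.272×4.26) − e^(−0.459×4.26)) + 1.488 e^(−0.459×4.26)
= 24.24 × (0.3139 − 0.1415) + 1.488 × 0.1415 = 4.389 mg/L.
DO = 8.97 − 4.389 = 4.581 mg/L.

DO ≈ 4.58 mg/L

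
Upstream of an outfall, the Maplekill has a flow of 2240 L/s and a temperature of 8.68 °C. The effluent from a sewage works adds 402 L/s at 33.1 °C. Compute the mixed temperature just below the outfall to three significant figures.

Flow-weighted mixing: C = (Q_r C_r + Q_w C_w)/(Q_r + Q_w)
= (2240×8.68 + 402×33.1)/(2240 + 402) = 32750/2642 = 12.40 °C.

12.4 °C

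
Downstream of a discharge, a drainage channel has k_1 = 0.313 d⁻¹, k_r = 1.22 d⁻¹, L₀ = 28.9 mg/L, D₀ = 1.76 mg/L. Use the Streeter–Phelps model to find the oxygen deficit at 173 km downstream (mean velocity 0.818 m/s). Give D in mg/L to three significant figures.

D ≈ 4.22 mg/L

Travel time t = x/v = 173 km / (0.818 m/s) = 173000 m / 0.818 m/s = 211500 s = 2.448 d.
k_1 L₀/(k_r−k_1) = 0.313×28.9/(1.22−0.313) = 9.046/0.9070 = 9.973 mg/L.
e^(−k_1 t) = e^(−0.313×2.448) = 0.4648; e^(−k_r t) = e^(−1.22×2.448) = 0.05047.
D = 9.973 × (0.4648 − 0.05047) + 1.76 × 0.05047 = 4.132 + 0.08883 = 4.221 mg/L.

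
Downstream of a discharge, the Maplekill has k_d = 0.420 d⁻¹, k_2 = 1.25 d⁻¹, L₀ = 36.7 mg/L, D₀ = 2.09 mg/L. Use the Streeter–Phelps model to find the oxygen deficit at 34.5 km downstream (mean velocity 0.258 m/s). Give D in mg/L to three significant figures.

D ≈ 7.31 mg/L

Travel time t = x/v = 34.5 km / (0.258 m/s) = 34500 m / 0.258 m/s = 133700 s = 1.548 d.
k_d L₀/(k_2−k_d) = 0.420×36.7/(1.25−0.420) = 15.41/0.8300 = 18.57 mg/L.
e^(−k_d t) = e^(−0.420×1.548) = 0.5220; e^(−k_2 t) = e^(−1.25×1.548) = 0.1445.
D = 18.57 × (0.5220 − 0.1445) + 2.09 × 0.1445 = 7.012 + 0.3020 = 7.313 mg/L.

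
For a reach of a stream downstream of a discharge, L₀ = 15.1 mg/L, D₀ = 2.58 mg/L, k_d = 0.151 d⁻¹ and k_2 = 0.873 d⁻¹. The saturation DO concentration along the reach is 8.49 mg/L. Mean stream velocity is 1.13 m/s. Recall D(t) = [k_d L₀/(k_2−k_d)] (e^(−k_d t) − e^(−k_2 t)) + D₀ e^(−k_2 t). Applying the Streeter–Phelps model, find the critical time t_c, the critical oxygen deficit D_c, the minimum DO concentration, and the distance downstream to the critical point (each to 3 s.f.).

t_c ≈ 0.0784 d; D_c ≈ 2.58 mg/L; min DO ≈ 5.91 mg/L; x_c ≈ 7.65 km

t_c = [1/(k_2−k_d)] ln[(k_2/k_d)(1 − D₀(k_2−k_d)/(k_d L₀))]
= [1/(0.873−0.151)] ln[(0.873/0.151)(1 − 2.58×0.7220/(0.151×15.1))]
= (1/0.7220) ln[5.781 × 0.1830] = 1.385 × ln(1.058) = 1.385 × 0.05658 = 0.07837 d.
D_c = (k_d/k_2) L₀ e^(−k_d t_c) = (0.151/0.873) × 15.1 × e^(−0.151×0.07837) = 0.1730 × 15.1 × 0.9882 = 2.581 mg/L.
Minimum DO = C_s − D_c = 8.49 − 2.581 = 5.909 mg/L.
x_c = v t_c = 1.13 m/s × 0.07837 d × 86400 s/d = 7651 m ≈ 7.65 km.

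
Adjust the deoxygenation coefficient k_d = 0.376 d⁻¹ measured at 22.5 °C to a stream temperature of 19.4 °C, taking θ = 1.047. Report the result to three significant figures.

k_d ≈ 0.326 d⁻¹

k_d(T₂) = k_d(T₁) · θ^(T₂−T₁) = 0.376 × 1.047^(19.4−22.5)
= 0.376 × 1.047^-3.10 = 0.376 × 0.8673 = 0.3261 d⁻¹.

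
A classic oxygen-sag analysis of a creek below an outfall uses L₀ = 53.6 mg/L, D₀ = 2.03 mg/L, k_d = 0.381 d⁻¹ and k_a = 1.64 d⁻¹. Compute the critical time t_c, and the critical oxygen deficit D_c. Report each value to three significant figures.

t_c ≈ 1.05 d; D_c ≈ 8.34 mg/L

At the critical point dD/dt = 0, so k_d L₀ e^(−k_d t) = k_a D. Substituting D(t) from the Streeter–Phelps equation and solving for t gives
t_c = ln[(k_a/k_d)(1 − D₀(k_a−k_d)/(k_d L₀))] / (k_a−k_d).
Here k_a−k_d = 1.259 d⁻¹ and 1 − D₀(k_a−k_d)/(k_d L₀) = 1 − 2.03×1.259/(0.381×53.6) = 0.8748, so
t_c = ln(4.304 × 0.8748) / 1.259 = 1.326 / 1.259 = 1.053 d.
L(t_c) = L₀ e^(−k_d t_c) = 53.6 × 0.6695 = 35.88 mg/L, and at the critical point k_a D_c = k_d L, so D_c = (0.381/1.64) × 35.88 = 8.336 mg/L.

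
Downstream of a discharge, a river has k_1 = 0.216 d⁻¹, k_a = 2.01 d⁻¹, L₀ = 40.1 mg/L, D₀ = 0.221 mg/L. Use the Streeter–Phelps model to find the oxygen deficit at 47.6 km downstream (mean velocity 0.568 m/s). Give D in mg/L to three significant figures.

D ≈ 3.26 mg/L

Travel time t = x/v = 47.6 km / (0.568 m/s) = 47600 m / 0.568 m/s = 83800 s = 0.9699 d.
k_1 L₀/(k_a−k_1) = 0.216×40.1/(2.01−0.216) = 8.662/1.794 = 4.828 mg/L.
e^(−k_1 t) = e^(−0.216×0.9699) = 0.8110; e^(−k_a t) = e^(−2.01×0.9699) = 0.1423.
D = 4.828 × (0.8110 − 0.1423) + 0.221 × 0.1423 = 3.228 + 0.03146 = 3.260 mg/L.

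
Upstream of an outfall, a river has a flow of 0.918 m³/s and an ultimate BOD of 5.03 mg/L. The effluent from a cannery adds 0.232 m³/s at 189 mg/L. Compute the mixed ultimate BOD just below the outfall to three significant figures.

42.1 mg/L

Flow-weighted mixing: C = (Q_r C_r + Q_w C_w)/(Q_r + Q_w)
= (0.918×5.03 + 0.232×189)/(0.918 + 0.232) = 48.47/1.150 = 42.14 mg/L.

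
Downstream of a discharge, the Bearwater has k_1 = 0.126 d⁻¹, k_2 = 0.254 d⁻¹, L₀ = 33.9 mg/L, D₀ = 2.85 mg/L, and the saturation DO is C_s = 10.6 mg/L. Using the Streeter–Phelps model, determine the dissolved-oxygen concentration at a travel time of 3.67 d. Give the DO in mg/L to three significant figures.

DO ≈ 1.60 mg/L

k_1 L₀/(k_2−k_1) = 0.126×33.9/(0.254−0.126) = 4.271/0.1280 = 33.37 mg/L.
e^(−k_1 t) = e^(−0.126×3.670) = 0.6298; e^(−k_2 t) = e^(−0.254×3.670) = 0.3937.
D = 33.37 × (0.6298 − 0.3937) + 2.85 × 0.3937 = 7.878 + 1.122 = 9.000 mg/L.
DO = C_s − D = 10.6 − 9.000 = 1.600 mg/L.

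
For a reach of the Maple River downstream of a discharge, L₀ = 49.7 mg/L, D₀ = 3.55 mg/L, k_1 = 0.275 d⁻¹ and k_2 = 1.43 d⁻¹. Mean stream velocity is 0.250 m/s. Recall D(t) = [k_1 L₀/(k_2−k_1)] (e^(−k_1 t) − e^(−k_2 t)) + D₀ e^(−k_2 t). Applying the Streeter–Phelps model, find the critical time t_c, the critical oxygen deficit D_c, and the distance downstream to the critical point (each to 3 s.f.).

With k_2/k_1 = 5.200 and 1 − D₀(k_2−k_1)/(k_1 L₀) = 0.7000,
t_c = ln(5.200 × 0.7000) / (1.43 − 0.275) = ln(3.640) / 1.155 = 1.292/1.155 = 1.119 d.
D_c = (k_1/k_2) L₀ e^(−k_1 t_c) = (0.275/1.43) × 49.7 × e^(−0.275×1.119) = 0.1923 × 49.7 × 0.7352 = 7.027 mg/L.
x_c = v t_c = 0.250 m/s × 1.119 d × 86400 s/d = 24160 m ≈ 24.2 km.

t_c ≈ 1.12 d; D_c ≈ 7.03 mg/L; x_c ≈ 24.2 km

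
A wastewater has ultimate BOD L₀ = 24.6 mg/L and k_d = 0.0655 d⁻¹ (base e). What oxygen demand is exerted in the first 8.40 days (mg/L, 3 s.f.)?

y_t = L₀(1 − e^(−k_d t)) = 24.6 × (1 − e^(−0.0655×8.40))
= 24.6 × (1 − 0.5768) = 24.6 × 0.4232 = 10.41 mg/L.

y ≈ 10.4 mg/L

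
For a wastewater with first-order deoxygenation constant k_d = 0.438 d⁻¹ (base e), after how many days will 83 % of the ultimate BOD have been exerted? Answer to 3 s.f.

t ≈ 4.05 d

y/L₀ = 1 − e^(−k_d t) = 0.83 ⇒ e^(−k_d t) = 0.170
t = −ln(0.170) / 0.438 = 1.772 / 0.438 = 4.046 d.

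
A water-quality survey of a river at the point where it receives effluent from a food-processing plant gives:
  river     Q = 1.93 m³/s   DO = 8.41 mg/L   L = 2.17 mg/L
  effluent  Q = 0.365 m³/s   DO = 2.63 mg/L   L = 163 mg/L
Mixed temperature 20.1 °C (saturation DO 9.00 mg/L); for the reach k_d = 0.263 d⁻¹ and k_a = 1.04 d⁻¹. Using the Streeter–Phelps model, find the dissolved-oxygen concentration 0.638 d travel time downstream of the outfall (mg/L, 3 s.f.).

Mixed DO = (1.93×8.41 + 0.365×2.63)/(1.93+0.365) = 17.19/2.295 = 7.491 mg/L.
Mixed L₀ = (1.93×2.17 + 0.365×163)/(2.295) = 63.68/2.295 = 27.75 mg/L.
Initial deficit D₀ = C_s − DO₀ = 9.00 − 7.491 = 1.509 mg/L.
D(0.638) = [0.263×27.75/(1.04−0.263)](e^(−0.263×0.638) − e^(−1.04×0.638)) + 1.509 e^(−1.04×0.638)
= 9.392 × (0.8455 − 0.5150) + 1.509 × 0.5150 = 3.881 mg/L.
DO = 9.00 − 3.881 = 5.119 mg/L.

DO ≈ 5.12 mg/L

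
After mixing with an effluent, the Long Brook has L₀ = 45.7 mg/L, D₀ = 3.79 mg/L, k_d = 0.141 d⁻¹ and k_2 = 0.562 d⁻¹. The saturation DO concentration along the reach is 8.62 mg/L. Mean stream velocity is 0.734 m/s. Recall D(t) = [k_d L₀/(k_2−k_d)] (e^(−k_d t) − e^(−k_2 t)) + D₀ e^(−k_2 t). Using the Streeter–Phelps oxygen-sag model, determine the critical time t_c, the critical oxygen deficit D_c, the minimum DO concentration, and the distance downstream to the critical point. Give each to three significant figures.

t_c ≈ 2.61 d; D_c ≈ 7.94 mg/L; min DO ≈ 0.683 mg/L; x_c ≈ 165 km

At the critical point dD/dt = 0, so k_d L₀ e^(−k_d t) = k_2 D. Substituting D(t) from the Streeter–Phelps equation and solving for t gives
t_c = ln[(k_2/k_d)(1 − D₀(k_2−k_d)/(k_d L₀))] / (k_2−k_d).
Here k_2−k_d = 0.4210 d⁻¹ and 1 − D₀(k_2−k_d)/(k_d L₀) = 1 − 3.79×0.4210/(0.141×45.7) = 0.7524, so
t_c = ln(3.986 × 0.7524) / 0.4210 = 1.098 / 0.4210 = 2.609 d.
D_c = (k_d/k_2) L₀ e^(−k_d t_c) = (0.141/0.562) × 45.7 × e^(−0.141×2.609) = 0.2509 × 45.7 × 0.6922 = 7.937 mg/L.
Minimum DO = C_s − D_c = 8.62 − 7.937 = 0.6830 mg/L.
x_c = v t_c = 0.734 m/s × 2.609 d × 86400 s/d = 165400 m ≈ 165 km.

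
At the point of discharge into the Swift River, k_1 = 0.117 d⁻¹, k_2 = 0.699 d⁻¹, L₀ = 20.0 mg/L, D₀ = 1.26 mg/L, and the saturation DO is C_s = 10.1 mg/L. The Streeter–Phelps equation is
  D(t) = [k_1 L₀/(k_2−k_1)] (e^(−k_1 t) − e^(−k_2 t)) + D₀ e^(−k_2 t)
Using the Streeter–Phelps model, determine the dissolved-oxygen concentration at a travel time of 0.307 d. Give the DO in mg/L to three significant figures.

k_1 L₀/(k_2−k_1) = 0.117×20.0/(0.699−0.117) = 2.340/0.5820 = 4.021 mg/L.
e^(−k_1 t) = e^(−0.117×0.3070) = 0.9647; e^(−k_2 t) = e^(−0.699×0.3070) = 0.8069.
D = 4.021 × (0.9647 − 0.8069) + 1.26 × 0.8069 = 0.6346 + 1.017 = 1.651 mg/L.
DO = C_s − D = 10.1 − 1.651 = 8.449 mg/L.

DO ≈ 8.45 mg/L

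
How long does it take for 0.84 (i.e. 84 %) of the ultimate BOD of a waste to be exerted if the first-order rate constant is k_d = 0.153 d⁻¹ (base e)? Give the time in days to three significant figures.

y/L₀ = 1 − e^(−k_d t) = 0.84 ⇒ e^(−k_d t) = 0.160
t = −ln(0.160) / 0.153 = 1.833 / 0.153 = 11.98 d.

t ≈ 12.0 d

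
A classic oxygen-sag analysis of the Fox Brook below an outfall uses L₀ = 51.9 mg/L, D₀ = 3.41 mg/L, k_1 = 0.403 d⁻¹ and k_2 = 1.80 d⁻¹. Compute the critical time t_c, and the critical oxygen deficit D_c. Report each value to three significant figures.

t_c ≈ 0.886 d; D_c ≈ 8.13 mg/L

At the critical point dD/dt = 0, so k_1 L₀ e^(−k_1 t) = k_2 D. Substituting D(t) from the Streeter–Phelps equation and solving for t gives
t_c = ln[(k_2/k_1)(1 − D₀(k_2−k_1)/(k_1 L₀))] / (k_2−k_1).
Here k_2−k_1 = 1.397 d⁻¹ and 1 − D₀(k_2−k_1)/(k_1 L₀) = 1 − 3.41×1.397/(0.403×51.9) = 0.7722, so
t_c = ln(4.467 × 0.7722) / 1.397 = 1.238 / 1.397 = 0.8863 d.
L(t_c) = L₀ e^(−k_1 t_c) = 51.9 × 0.6997 = 36.31 mg/L, and at the critical point k_2 D_c = k_1 L, so D_c = (0.403/1.80) × 36.31 = 8.130 mg/L.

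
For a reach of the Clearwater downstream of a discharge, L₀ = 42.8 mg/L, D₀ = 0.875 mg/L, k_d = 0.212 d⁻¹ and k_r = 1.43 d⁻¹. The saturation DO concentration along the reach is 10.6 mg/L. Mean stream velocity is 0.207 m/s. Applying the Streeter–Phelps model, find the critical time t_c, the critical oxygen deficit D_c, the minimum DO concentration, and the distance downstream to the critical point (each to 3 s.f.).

t_c ≈ 1.46 d; D_c ≈ 4.65 mg/L; min DO ≈ 5.95 mg/L; x_c ≈ 26.2 km

t_c = [1/(k_r−k_d)] ln[(k_r/k_d)(1 − D₀(k_r−k_d)/(k_d L₀))]
= [1/(1.43−0.212)] ln[(1.43/0.212)(1 − 0.875×1.218/(0.212×42.8))]
= (1/1.218) ln[6.745 × 0.8825] = 0.8210 × ln(5.953) = 0.8210 × 1.784 = 1.465 d.
D_c = (k_d/k_r) L₀ e^(−k_d t_c) = (0.212/1.43) × 42.8 × e^(−0.212×1.465) = 0.1483 × 42.8 × 0.7331 = 4.652 mg/L.
Minimum DO = C_s − D_c = 10.6 − 4.652 = 5.948 mg/L.
x_c = v t_c = 0.207 m/s × 1.465 d × 86400 s/d = 26190 m ≈ 26.2 km.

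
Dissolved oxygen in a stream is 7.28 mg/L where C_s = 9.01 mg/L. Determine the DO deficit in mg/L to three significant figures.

D ≈ 1.73 mg/L

D = C_s − C = 9.01 − 7.28 = 1.73 mg/L.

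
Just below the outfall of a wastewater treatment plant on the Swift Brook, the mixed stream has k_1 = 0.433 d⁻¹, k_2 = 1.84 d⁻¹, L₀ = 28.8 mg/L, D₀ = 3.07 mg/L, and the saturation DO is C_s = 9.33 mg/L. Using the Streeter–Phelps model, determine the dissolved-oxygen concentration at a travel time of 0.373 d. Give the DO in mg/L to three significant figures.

DO ≈ 4.71 mg/L

k_1 L₀/(k_2−k_1) = 0.433×28.8/(1.84−0.433) = 12.47/1.407 = 8.863 mg/L.
e^(−k_1 t) = e^(−0.433×0.3730) = 0.8509; e^(−k_2 t) = e^(−1.84×0.3730) = 0.5034.
D = 8.863 × (0.8509 − 0.5034) + 3.07 × 0.5034 = 3.079 + 1.546 = 4.625 mg/L.
DO = C_s − D = 9.33 − 4.625 = 4.705 mg/L.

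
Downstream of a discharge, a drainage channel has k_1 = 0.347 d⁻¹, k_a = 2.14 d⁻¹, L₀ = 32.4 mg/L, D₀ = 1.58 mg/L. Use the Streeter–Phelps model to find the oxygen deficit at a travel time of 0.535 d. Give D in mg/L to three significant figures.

k_1 L₀/(k_a−k_1) = 0.347×32.4/(2.14−0.347) = 11.24/1.793 = 6.270 mg/L.
e^(−k_1 t) = e^(−0.347×0.5350) = 0.8306; e^(−k_a t) = e^(−2.14×0.5350) = 0.3183.
D = 6.270 × (0.8306 − 0.3183) + 1.58 × 0.3183 = 3.212 + 0.5028 = 3.715 mg/L.

D ≈ 3.72 mg/L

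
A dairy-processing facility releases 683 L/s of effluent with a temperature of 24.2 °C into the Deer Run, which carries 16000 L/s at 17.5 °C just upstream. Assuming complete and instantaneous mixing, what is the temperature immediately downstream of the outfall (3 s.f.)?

17.8 °C

Flow-weighted mixing: C = (Q_r C_r + Q_w C_w)/(Q_r + Q_w)
= (16000×17.5 + 683×24.2)/(16000 + 683) = 296500/16680 = 17.77 °C.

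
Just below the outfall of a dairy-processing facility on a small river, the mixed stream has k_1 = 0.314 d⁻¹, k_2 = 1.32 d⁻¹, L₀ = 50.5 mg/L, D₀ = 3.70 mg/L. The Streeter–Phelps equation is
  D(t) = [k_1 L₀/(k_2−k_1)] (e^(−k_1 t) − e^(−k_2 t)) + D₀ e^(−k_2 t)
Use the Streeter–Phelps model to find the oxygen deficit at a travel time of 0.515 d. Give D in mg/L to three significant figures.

k_1 L₀/(k_2−k_1) = 0.314×50.5/(1.32−0.314) = 15.86/1.006 = 15.76 mg/L.
e^(−k_1 t) = e^(−0.314×0.5150) = 0.8507; e^(−k_2 t) = e^(−1.32×0.5150) = 0.5067.
D = 15.76 × (0.8507 − 0.5067) + 3.70 × 0.5067 = 5.422 + 1.875 = 7.297 mg/L.

D ≈ 7.30 mg/L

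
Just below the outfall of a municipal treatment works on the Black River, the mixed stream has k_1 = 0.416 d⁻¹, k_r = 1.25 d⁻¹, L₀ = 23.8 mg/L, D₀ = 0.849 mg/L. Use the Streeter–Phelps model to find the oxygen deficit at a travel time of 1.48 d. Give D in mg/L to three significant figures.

k_1 L₀/(k_r−k_1) = 0.416×23.8/(1.25−0.416) = 9.901/0.8340 = 11.87 mg/L.
e^(−k_1 t) = e^(−0.416×1.480) = 0.5403; e^(−k_r t) = e^(−1.25×1.480) = 0.1572.
D = 11.87 × (0.5403 − 0.1572) + 0.849 × 0.1572 = 4.547 + 0.1335 = 4.681 mg/L.

D ≈ 4.68 mg/L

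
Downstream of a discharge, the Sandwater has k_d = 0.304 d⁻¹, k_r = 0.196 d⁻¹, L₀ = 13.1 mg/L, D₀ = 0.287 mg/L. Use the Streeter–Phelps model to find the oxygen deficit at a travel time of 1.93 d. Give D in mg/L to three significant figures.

k_d L₀/(k_r−k_d) = 0.304×13.1/(0.196−0.304) = 3.982/-0.1080 = -36.87 mg/L.
e^(−k_d t) = e^(−0.304×1.930) = 0.5561; e^(−k_r t) = e^(−0.196×1.930) = 0.6850.
D = -36.87 × (0.5561 − 0.6850) + 0.287 × 0.6850 = 4.753 + 0.1966 = 4.949 mg/L.

D ≈ 4.95 mg/L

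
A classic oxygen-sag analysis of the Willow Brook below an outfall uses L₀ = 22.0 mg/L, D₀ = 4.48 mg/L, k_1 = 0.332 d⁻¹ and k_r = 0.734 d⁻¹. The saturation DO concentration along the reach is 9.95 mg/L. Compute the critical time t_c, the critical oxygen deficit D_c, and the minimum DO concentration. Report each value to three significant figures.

t_c ≈ 1.27 d; D_c ≈ 6.53 mg/L; min DO ≈ 3.42 mg/L

At the critical point dD/dt = 0, so k_1 L₀ e^(−k_1 t) = k_r D. Substituting D(t) from the Streeter–Phelps equation and solving for t gives
t_c = ln[(k_r/k_1)(1 − D₀(k_r−k_1)/(k_1 L₀))] / (k_r−k_1).
Here k_r−k_1 = 0.4020 d⁻¹ and 1 − D₀(k_r−k_1)/(k_1 L₀) = 1 − 4.48×0.4020/(0.332×22.0) = 0.7534, so
t_c = ln(2.211 × 0.7534) / 0.4020 = 0.5103 / 0.4020 = 1.269 d.
L(t_c) = L₀ e^(−k_1 t_c) = 22.0 × 0.6561 = 14.43 mg/L, and at the critical point k_r D_c = k_1 L, so D_c = (0.332/0.734) × 14.43 = 6.529 mg/L.
Minimum DO = C_s − D_c = 9.95 − 6.529 = 3.421 mg/L.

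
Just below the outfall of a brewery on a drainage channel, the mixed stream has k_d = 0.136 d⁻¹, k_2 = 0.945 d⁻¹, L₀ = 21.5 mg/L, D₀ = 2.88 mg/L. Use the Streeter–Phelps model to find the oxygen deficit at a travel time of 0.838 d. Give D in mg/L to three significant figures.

D ≈ 2.89 mg/L

k_d L₀/(k_2−k_d) = 0.136×21.5/(0.945−0.136) = 2.924/0.8090 = 3.614 mg/L.
e^(−k_d t) = e^(−0.136×0.8380) = 0.8923; e^(−k_2 t) = e^(−0.945×0.8380) = 0.4530.
D = 3.614 × (0.8923 − 0.4530) + 2.88 × 0.4530 = 1.588 + 1.305 = 2.892 mg/L.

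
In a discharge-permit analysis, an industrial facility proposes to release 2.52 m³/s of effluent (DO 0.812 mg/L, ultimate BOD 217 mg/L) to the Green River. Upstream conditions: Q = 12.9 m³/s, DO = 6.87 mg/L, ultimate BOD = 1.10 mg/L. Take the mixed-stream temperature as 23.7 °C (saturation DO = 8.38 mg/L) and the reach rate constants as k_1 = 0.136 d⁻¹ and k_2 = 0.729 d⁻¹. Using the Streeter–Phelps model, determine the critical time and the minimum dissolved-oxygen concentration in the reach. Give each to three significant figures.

t_c ≈ 2.23 d; minimum DO ≈ 3.37 mg/L

Mixed DO = (12.9×6.87 + 2.52×0.812)/(12.9+2.52) = 90.67/15.42 = 5.880 mg/L.
Mixed L₀ = (12.9×1.10 + 2.52×217)/(15.42) = 561.0/15.42 = 36.38 mg/L.
Initial deficit D₀ = C_s − DO₀ = 8.38 − 5.880 = 2.500 mg/L.
t_c = (1/0.5930) ln[(0.729/0.136)(1 − 2.500×0.5930/(0.136×36.38))] = 1.686 × ln(3.754) = 2.231 d.
D_c = (0.136/0.729) × 36.38 × e^(−0.136×2.231) = 0.1866 × 36.38 × 0.7383 = 5.011 mg/L.
Minimum DO = 8.38 − 5.011 = 3.369 mg/L.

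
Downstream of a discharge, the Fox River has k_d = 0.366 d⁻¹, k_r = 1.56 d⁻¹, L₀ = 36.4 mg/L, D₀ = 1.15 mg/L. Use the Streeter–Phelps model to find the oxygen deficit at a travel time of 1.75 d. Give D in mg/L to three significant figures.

D ≈ 5.23 mg/L

k_d L₀/(k_r−k_d) = 0.366×36.4/(1.56−0.366) = 13.32/1.194 = 11.16 mg/L.
e^(−k_d t) = e^(−0.366×1.750) = 0.5270; e^(−k_r t) = e^(−1.56×1.750) = 0.06522.
D = 11.16 × (0.5270 − 0.06522) + 1.15 × 0.06522 = 5.153 + 0.07500 = 5.228 mg/L.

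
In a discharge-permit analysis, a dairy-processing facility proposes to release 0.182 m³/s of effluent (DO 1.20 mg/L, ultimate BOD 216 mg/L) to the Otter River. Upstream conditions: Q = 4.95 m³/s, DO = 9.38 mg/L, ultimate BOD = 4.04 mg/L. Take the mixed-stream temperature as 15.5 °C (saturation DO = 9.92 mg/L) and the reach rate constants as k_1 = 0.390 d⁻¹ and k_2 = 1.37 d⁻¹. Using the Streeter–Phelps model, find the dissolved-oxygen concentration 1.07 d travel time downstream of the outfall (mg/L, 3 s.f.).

DO ≈ 7.76 mg/L

Mixed DO = (4.95×9.38 + 0.182×1.20)/(4.95+0.182) = 46.65/5.132 = 9.090 mg/L.
Mixed L₀ = (4.95×4.04 + 0.182×216)/(5.132) = 59.31/5.132 = 11.56 mg/L.
Initial deficit D₀ = C_s − DO₀ = 9.92 − 9.090 = 0.8301 mg/L.
D(1.07) = [0.390×11.56/(1.37−0.390)](e^(−0.390×1.07) − e^(−1.37×1.07)) + 0.8301 e^(−1.37×1.07)
= 4.599 × (0.6588 − 0.2309) + 0.8301 × 0.2309 = 2.160 mg/L.
DO = 9.92 − 2.160 = 7.760 mg/L.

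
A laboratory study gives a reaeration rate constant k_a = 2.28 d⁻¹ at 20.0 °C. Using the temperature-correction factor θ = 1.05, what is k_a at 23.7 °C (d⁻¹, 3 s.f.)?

k_a(T₂) = k_a(T₁) · θ^(T₂−T₁) = 2.28 × 1.05^(23.7−20.0)
= 2.28 × 1.05^3.70 = 2.28 × 1.198 = 2.731 d⁻¹.

k_a ≈ 2.73 d⁻¹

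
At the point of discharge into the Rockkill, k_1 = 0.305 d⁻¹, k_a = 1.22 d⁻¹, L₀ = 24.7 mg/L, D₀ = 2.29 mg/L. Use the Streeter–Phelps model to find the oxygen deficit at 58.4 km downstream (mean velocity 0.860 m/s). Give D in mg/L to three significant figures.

D ≈ 4.20 mg/L

Travel time t = x/v = 58.4 km / (0.860 m/s) = 58400 m / 0.860 m/s = 67910 s = 0.7860 d.
k_1 L₀/(k_a−k_1) = 0.305×24.7/(1.22−0.305) = 7.533/0.9150 = 8.233 mg/L.
e^(−k_1 t) = e^(−0.305×0.7860) = 0.7868; e^(−k_a t) = e^(−1.22×0.7860) = 0.3833.
D = 8.233 × (0.7868 − 0.3833) + 2.29 × 0.3833 = 3.322 + 0.8778 = 4.200 mg/L.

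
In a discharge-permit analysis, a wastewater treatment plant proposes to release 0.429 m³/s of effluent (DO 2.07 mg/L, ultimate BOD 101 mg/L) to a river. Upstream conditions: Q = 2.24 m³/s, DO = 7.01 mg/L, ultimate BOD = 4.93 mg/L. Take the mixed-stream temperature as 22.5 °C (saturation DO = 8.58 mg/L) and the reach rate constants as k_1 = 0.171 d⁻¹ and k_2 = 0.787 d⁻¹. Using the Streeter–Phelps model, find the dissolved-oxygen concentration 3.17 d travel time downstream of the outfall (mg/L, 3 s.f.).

Mixed DO = (2.24×7.01 + 0.429×2.07)/(2.24+0.429) = 16.59/2.669 = 6.216 mg/L.
Mixed L₀ = (2.24×4.93 + 0.429×101)/(2.669) = 54.37/2.669 = 20.37 mg/L.
Initial deficit D₀ = C_s − DO₀ = 8.58 − 6.216 = 2.364 mg/L.
D(3.17) = [0.171×20.37/(0.787−0.171)](e^(−0.171×3.17) − e^(−0.787×3.17)) + 2.364 e^(−0.787×3.17)
= 5.655 × (0.5815 − 0.08251) + 2.364 × 0.08251 = 3.017 mg/L.
DO = 8.58 − 3.017 = 5.563 mg/L.

DO ≈ 5.56 mg/L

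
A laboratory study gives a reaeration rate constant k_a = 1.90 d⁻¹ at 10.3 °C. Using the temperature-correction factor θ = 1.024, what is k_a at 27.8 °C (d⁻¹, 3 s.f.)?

k_a(T₂) = k_a(T₁) · θ^(T₂−T₁) = 1.90 × 1.024^(27.8−10.3)
= 1.90 × 1.024^17.5 = 1.90 × 1.514 = 2.877 d⁻¹.

k_a ≈ 2.88 d⁻¹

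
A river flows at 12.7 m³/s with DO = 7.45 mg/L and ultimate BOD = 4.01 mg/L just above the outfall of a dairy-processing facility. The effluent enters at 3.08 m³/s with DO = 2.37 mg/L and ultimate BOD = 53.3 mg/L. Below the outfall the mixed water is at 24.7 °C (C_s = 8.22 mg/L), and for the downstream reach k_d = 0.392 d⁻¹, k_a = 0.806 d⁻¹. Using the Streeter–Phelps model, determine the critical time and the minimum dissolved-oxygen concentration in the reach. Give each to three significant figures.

Mixed DO = (12.7×7.45 + 3.08×2.37)/(12.7+3.08) = 101.9/15.78 = 6.458 mg/L.
Mixed L₀ = (12.7×4.01 + 3.08×53.3)/(15.78) = 215.1/15.78 = 13.63 mg/L.
Initial deficit D₀ = C_s − DO₀ = 8.22 − 6.458 = 1.762 mg/L.
t_c = (1/0.4140) ln[(0.806/0.392)(1 − 1.762×0.4140/(0.392×13.63))] = 2.415 × ln(1.775) = 1.387 d.
D_c = (0.392/0.806) × 13.63 × e^(−0.392×1.387) = 0.4864 × 13.63 × 0.5807 = 3.849 mg/L.
Minimum DO = 8.22 − 3.849 = 4.371 mg/L.

t_c ≈ 1.39 d; minimum DO ≈ 4.37 mg/L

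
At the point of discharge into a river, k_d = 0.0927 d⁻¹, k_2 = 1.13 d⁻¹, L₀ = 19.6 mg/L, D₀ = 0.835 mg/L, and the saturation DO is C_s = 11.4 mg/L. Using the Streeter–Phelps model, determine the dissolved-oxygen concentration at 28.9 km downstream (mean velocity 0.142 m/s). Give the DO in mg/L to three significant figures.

Travel time t = x/v = 28.9 km / (0.142 m/s) = 28900 m / 0.142 m/s = 203500 s = 2.356 d.
k_d L₀/(k_2−k_d) = 0.0927×19.6/(1.13−0.0927) = 1.817/1.037 = 1.752 mg/L.
e^(−k_d t) = e^(−0.0927×2.356) = 0.8038; e^(−k_2 t) = e^(−1.13×2.356) = 0.06982.
D = 1.752 × (0.8038 − 0.06982) + 0.835 × 0.06982 = 1.286 + 0.05830 = 1.344 mg/L.
DO = C_s − D = 11.4 − 1.344 = 10.06 mg/L.

DO ≈ 10.1 mg/L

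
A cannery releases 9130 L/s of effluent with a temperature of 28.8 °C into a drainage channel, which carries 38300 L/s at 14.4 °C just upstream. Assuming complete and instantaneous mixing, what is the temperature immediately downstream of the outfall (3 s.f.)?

17.2 °C

Flow-weighted mixing: C = (Q_r C_r + Q_w C_w)/(Q_r + Q_w)
= (38300×14.4 + 9130×28.8)/(38300 + 9130) = 814500/47430 = 17.17 °C.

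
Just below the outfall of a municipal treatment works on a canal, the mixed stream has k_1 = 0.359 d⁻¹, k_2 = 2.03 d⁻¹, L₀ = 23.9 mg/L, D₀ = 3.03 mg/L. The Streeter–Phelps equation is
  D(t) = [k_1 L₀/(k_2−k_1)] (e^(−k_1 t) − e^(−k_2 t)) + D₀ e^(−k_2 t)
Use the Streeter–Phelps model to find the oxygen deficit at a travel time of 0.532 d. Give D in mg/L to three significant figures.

D ≈ 3.53 mg/L

k_1 L₀/(k_2−k_1) = 0.359×23.9/(2.03−0.359) = 8.580/1.671 = 5.135 mg/L.
e^(−k_1 t) = e^(−0.359×0.5320) = 0.8261; e^(−k_2 t) = e^(−2.03×0.5320) = 0.3396.
D = 5.135 × (0.8261 − 0.3396) + 3.03 × 0.3396 = 2.498 + 1.029 = 3.527 mg/L.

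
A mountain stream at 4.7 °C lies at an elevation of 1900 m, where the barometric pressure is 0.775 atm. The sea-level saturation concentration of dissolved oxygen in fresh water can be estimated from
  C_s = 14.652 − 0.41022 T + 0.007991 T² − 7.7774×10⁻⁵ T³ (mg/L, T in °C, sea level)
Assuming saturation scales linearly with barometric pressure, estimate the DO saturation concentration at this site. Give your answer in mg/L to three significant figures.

At sea level: C_s = 14.652 − 0.41022×4.7 + 0.007991×4.7² − 7.7774×10⁻⁵×4.7³ = 12.89 mg/L.
Pressure correction: C_s' = 12.89 × 0.775 = 9.992 mg/L.

C_s ≈ 9.99 mg/L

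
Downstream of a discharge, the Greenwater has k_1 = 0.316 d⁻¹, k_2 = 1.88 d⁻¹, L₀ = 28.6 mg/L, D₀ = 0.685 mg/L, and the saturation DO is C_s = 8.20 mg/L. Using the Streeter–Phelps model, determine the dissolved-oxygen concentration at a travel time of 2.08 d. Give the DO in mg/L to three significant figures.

k_1 L₀/(k_2−k_1) = 0.316×28.6/(1.88−0.316) = 9.038/1.564 = 5.779 mg/L.
e^(−k_1 t) = e^(−0.316×2.080) = 0.5183; e^(−k_2 t) = e^(−1.88×2.080) = 0.02003.
D = 5.779 × (0.5183 − 0.02003) + 0.685 × 0.02003 = 2.879 + 0.01372 = 2.893 mg/L.
DO = C_s − D = 8.20 − 2.893 = 5.307 mg/L.

DO ≈ 5.31 mg/L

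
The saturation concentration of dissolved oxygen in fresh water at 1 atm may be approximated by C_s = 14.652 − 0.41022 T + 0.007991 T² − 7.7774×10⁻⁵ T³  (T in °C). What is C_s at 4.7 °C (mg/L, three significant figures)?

C_s ≈ 12.9 mg/L

C_s = 14.652 − 0.41022×4.7 + 0.007991×4.7² − 7.7774×10⁻⁵×4.7³ = 12.89 mg/L.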